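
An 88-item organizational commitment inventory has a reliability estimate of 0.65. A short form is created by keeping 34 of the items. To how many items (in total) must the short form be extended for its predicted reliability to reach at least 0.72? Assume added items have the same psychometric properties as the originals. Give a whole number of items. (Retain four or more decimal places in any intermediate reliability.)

Short-form reliability: n = 34/88 = 0.3864; r_34 = n·r/(1+(n−1)r) ≈ 0.4178
Length factor from the short form to reach 0.72: n' = 0.72(1 − 0.4178) / [0.4178(1 − 0.72)] ≈ 3.5833
Items = 3.5833 × 34 ≈ 121.83 → 122

122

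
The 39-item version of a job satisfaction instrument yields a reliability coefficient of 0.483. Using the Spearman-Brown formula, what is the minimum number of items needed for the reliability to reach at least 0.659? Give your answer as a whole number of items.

81

n = [0.659 × 0.517] / [0.483 × 0.341]
  = 0.340703 / 0.164703 = 2.0686
Items needed = n × 39 = 2.0686 × 39 ≈ 80.68 → round up to 81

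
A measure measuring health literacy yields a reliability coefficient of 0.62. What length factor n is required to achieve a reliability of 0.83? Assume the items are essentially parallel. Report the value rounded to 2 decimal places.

Rearranging the Spearman-Brown formula for n,
n = r_target (1 − r_old) / [ r_old (1 − r_target) ]
n = 0.83(1 − 0.62) / [0.62(1 − 0.83)]
  = 0.3154 / 0.1054 = 2.9924

2.99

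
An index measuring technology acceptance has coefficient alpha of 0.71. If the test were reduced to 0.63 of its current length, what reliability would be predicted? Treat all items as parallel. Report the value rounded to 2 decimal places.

Spearman-Brown: r_new = n·r / (1 + (n − 1)·r)
r_new = (0.63 × 0.71) / (1 + (0.63 − 1) × 0.71)
     = 0.4473 / 0.7373 = 0.6067

0.61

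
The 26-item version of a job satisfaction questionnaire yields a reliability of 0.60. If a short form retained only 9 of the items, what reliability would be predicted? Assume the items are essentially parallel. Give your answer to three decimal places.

0.342

The new length is 9/26 = 0.3462 times the old.
Spearman-Brown: r_new = n·r / (1 + (n − 1)·r)
r_new = 0.3462·0.60 / [1 + (0.3462 − 1)·0.60]
r_new = 0.2077 / 0.6077 ≈ 0.3418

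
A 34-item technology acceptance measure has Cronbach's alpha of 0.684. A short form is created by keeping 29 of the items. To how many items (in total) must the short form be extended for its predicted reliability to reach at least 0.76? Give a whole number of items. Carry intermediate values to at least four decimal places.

50

Short-form reliability: n = 29/34 = 0.8529; r_29 = n·r/(1+(n−1)r) ≈ 0.6486
Then solve for n' with r_old = 0.6486, r_target = 0.76: n' = 0.76(1 − 0.6486)/[0.6486(1 − 0.76)] = 1.7156
Total items = 1.7156 × 29 = 49.75, rounded up to 50.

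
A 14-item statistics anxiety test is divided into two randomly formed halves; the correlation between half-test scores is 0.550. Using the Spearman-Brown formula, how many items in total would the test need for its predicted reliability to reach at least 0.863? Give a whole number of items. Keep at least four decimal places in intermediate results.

37

Corrected full-test reliability: r_full = 2 × 0.550 / (1 + 0.550) ≈ 0.7097
Solve Spearman-Brown for n: n = 0.863(1 − 0.7097) / [0.7097(1 − 0.863)] = 2.5767
Items = 2.5767 × 14 ≈ 36.07 → 37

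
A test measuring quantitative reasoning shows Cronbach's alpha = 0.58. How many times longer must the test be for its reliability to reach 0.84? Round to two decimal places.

Invert Spearman-Brown to solve for n:
n = r_target (1 − r_old) / [ r_old (1 − r_target) ]
n = [0.84 × 0.42] / [0.58 × 0.16]
n = 0.3528 / 0.0928 ≈ 3.8017

3.80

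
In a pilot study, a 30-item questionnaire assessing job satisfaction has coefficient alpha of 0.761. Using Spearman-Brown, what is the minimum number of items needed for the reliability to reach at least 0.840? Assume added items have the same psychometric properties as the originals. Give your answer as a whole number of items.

50

Invert Spearman-Brown to solve for n:
n = r*(1 − r) / [ r (1 − r*) ]
n = [0.840 × 0.239] / [0.761 × 0.160]
n = 0.200760 / 0.121760 ≈ 1.6488
So the test needs 1.6488 × 30 ≈ 49.46 items; rounding up, 50.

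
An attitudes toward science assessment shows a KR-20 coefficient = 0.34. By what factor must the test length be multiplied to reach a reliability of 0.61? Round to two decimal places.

Spearman-Brown solved for the length factor n:
n = r_target (1 − r_old) / [ r_old (1 − r_target) ]
n = [0.61 × 0.66] / [0.34 × 0.39]
  = 0.4026 / 0.1326 = 3.0362

3.04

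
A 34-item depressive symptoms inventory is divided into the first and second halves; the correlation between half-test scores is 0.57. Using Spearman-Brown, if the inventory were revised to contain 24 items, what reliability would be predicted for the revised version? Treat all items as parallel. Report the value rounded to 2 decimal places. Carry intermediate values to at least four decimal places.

Spearman-Brown correction (n = 2): r_full = 2·0.57/(1 + 0.57) = 0.7261
Then adjust to 24 items: n = 24/34 = 0.7059
r_new = n·r_full / (1 + (n − 1)·r_full) = 0.5126 / 0.7865 ≈ 0.6517

0.65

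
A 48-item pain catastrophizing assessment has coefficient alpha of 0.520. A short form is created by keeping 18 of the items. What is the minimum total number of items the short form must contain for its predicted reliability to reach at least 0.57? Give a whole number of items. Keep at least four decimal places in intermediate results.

First, r for the 18-item form: n = 18/48 = 0.3750, so r_18 = 0.3750·0.520/(1 + (0.3750 − 1)·0.520) = 0.2889
Length factor from the short form to reach 0.57: n' = 0.57(1 − 0.2889) / [0.2889(1 − 0.57)] ≈ 3.2628
Items = 3.2628 × 18 ≈ 58.73 → 59

59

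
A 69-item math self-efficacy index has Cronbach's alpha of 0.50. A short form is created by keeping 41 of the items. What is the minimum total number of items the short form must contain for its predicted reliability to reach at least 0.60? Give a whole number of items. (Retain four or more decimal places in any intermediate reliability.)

104

Short-form reliability: n = 41/69 = 0.5942; r_41 = n·r/(1+(n−1)r) ≈ 0.3727
Length factor from the short form to reach 0.60: n' = 0.60(1 − 0.3727) / [0.3727(1 − 0.60)] ≈ 2.5247
Total items = 2.5247 × 41 = 103.51, rounded up to 104.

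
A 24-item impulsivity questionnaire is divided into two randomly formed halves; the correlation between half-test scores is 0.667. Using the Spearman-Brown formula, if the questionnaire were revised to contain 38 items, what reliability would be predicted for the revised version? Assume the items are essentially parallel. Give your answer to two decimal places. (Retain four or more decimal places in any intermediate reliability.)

0.86

Spearman-Brown correction (n = 2): r_full = 2·0.667/(1 + 0.667) = 0.8002
Length factor from 24 to 38 items: n = 38/24 = 1.5833
r_new = n·r_full / (1 + (n − 1)·r_full) = 1.2670 / 1.4668 ≈ 0.8638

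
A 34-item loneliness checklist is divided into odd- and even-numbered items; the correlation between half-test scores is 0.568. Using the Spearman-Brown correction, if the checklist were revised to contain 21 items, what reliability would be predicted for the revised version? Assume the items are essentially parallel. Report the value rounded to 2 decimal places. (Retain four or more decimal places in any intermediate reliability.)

Full-test reliability from the split-half r: r_full = 2(0.568)/(1 + 0.568) = 0.7245
Length factor from 34 to 21 items: n = 21/34 = 0.6176
r_new = n·r_full / (1 + (n − 1)·r_full) = 0.4475 / 0.7230 ≈ 0.6189

0.62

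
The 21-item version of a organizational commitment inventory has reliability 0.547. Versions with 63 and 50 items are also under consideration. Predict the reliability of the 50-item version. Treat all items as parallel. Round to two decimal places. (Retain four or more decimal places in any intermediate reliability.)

0.74

The 63-item form is not needed; work directly from the 21-item form with n = 50/21 = 2.3810.
r_{50} = n·r / (1 + (n − 1)·r) = 1.3024 / 1.7554 ≈ 0.7419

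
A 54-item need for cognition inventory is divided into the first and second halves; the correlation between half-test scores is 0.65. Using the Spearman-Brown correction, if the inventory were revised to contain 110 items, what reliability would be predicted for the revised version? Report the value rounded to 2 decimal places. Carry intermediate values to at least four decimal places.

First correct the split-half correlation to full-test reliability: r_full = 2 × 0.65 / (1 + 0.65) ≈ 0.7879
Length factor from 54 to 110 items: n = 110/54 = 2.0370
r_new = n·r_full / (1 + (n − 1)·r_full) = 1.6050 / 1.8171 ≈ 0.8833

0.88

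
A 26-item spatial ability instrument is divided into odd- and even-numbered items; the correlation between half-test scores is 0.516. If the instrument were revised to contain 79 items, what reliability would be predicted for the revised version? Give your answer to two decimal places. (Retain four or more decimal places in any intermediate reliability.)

0.87

First correct the split-half correlation to full-test reliability: r_full = 2 × 0.516 / (1 + 0.516) ≈ 0.6807
Then adjust to 79 items: n = 79/26 = 3.0385
r_new = n·r_full / (1 + (n − 1)·r_full) = 2.0683 / 2.3876 ≈ 0.8663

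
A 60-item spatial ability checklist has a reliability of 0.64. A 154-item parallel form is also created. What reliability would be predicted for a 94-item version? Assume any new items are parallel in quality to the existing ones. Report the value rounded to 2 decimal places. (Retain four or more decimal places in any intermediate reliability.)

0.74

Only the ratio of lengths matters: n = 94/60 = 1.5667
r_{94} = n·r / (1 + (n − 1)·r) = 1.0027 / 1.3627 ≈ 0.7358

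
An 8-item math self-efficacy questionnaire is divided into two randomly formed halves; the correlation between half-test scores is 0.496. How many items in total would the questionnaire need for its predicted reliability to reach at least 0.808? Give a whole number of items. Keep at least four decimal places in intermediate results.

Corrected full-test reliability: r_full = 2 × 0.496 / (1 + 0.496) ≈ 0.6631
Solve Spearman-Brown for n: n = 0.808(1 − 0.6631) / [0.6631(1 − 0.808)] = 2.1381
Required items = 2.1381 × 8 = 17.10, so 18 items.

18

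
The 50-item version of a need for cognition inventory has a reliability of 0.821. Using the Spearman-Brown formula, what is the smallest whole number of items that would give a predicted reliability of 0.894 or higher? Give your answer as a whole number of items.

Invert Spearman-Brown to solve for n:
n = r*(1 − r) / [ r (1 − r*) ]
n = 0.894(1 − 0.821) / [0.821(1 − 0.894)]
  = 0.160026 / 0.087026 = 1.8388
1.8388 × 50 = 91.94 → 92 items

92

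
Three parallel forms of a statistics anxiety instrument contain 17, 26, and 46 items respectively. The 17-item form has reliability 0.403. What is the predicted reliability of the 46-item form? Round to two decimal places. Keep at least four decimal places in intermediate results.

0.65

Only the ratio of lengths matters: n = 46/17 = 2.7059
r_{46} = n·r / (1 + (n − 1)·r) = 1.0905 / 1.6875 ≈ 0.6462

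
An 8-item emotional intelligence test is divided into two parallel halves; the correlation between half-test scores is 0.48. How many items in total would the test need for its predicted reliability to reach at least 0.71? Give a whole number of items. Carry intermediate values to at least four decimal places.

11

r_full = 2(0.48)/(1 + 0.48) = 0.6486
Solve Spearman-Brown for n: n = 0.71(1 − 0.6486) / [0.6486(1 − 0.71)] = 1.3264
Items = 1.3264 × 8 ≈ 10.61 → 11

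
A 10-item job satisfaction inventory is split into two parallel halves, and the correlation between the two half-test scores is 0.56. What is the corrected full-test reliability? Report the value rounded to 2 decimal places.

Apply the Spearman-Brown correction with n = 2:
r_full = 2r_hh / (1 + r_hh) = 2 × 0.56 / (1 + 0.56)
       = 1.1200 / 1.5600 = 0.7179

0.72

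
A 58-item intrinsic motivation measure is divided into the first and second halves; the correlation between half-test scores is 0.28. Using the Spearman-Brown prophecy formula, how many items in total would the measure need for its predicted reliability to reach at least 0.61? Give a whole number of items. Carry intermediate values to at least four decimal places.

r_full = 2(0.28)/(1 + 0.28) = 0.4375
Solve Spearman-Brown for n: n = 0.61(1 − 0.4375) / [0.4375(1 − 0.61)] = 2.0110
Required items = 2.0110 × 58 = 116.64, so 117 items.

117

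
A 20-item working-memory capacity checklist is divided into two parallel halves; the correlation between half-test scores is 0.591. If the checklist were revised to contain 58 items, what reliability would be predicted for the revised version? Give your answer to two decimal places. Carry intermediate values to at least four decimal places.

0.89

First correct the split-half correlation to full-test reliability: r_full = 2 × 0.591 / (1 + 0.591) ≈ 0.7429
Length factor from 20 to 58 items: n = 58/20 = 2.9000
r_new = n·r_full / (1 + (n − 1)·r_full) = 2.1544 / 2.4115 ≈ 0.8934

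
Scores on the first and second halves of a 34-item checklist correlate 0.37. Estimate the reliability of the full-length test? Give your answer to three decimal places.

0.540

r_full = 2r_hh / (1 + r_hh) = 2 × 0.37 / (1 + 0.37)
       = 0.7400 / 1.3700 = 0.5401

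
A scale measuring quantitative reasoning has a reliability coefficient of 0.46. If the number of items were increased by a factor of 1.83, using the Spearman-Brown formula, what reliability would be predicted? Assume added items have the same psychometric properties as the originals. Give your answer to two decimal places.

0.61

By Spearman-Brown, r_new = n r / (1 + (n − 1) r).
r_new = 1.83·0.46 / [1 + (1.83 − 1)·0.46]
     = 0.8418 / 1.3818 = 0.6092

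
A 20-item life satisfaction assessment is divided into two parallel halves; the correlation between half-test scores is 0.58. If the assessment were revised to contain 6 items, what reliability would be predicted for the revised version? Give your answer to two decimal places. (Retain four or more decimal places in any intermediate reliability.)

Full-test reliability from the split-half r: r_full = 2(0.58)/(1 + 0.58) = 0.7342
Then adjust to 6 items: n = 6/20 = 0.3000
r_new = n·r_full / (1 + (n − 1)·r_full) = 0.2203 / 0.4861 ≈ 0.4532

0.45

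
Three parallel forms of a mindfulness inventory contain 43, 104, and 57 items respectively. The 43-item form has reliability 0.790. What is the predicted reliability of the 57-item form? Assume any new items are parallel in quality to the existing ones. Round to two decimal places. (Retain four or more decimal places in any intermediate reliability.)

The 104-item form is not needed; work directly from the 43-item form with n = 57/43 = 1.3256.
r_{57} = n·r / (1 + (n − 1)·r) = 1.0472 / 1.2572 ≈ 0.8330

0.83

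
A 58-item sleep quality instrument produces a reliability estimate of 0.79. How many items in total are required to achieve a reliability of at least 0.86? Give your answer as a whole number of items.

Spearman-Brown solved for the length factor n:
n = r*(1 − r) / [ r (1 − r*) ]
n = 0.86(1 − 0.79) / [0.79(1 − 0.86)]
n = 0.1806 / 0.1106 ≈ 1.6329
Items needed = n × 58 = 1.6329 × 58 ≈ 94.71 → round up to 95

95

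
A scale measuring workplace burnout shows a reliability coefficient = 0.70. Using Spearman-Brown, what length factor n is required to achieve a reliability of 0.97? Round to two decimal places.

13.86

n = 0.97(1 − 0.70) / [0.70(1 − 0.97)]
  = 0.2910 / 0.0210 = 13.8571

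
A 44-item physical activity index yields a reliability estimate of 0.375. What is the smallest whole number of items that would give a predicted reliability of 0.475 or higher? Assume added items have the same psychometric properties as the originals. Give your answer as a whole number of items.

Invert Spearman-Brown to solve for n:
n = r*(1 − r) / [ r (1 − r*) ]
n = 0.475 × (1 − 0.375) / [ 0.375 × (1 − 0.475) ]
  = 0.296875 / 0.196875 = 1.5079
1.5079 × 44 = 66.35 → 67 items

67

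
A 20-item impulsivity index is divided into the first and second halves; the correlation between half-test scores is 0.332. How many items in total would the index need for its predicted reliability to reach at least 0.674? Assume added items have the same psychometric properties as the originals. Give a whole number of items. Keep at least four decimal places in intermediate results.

42

r_full = 2(0.332)/(1 + 0.332) = 0.4985
Solve Spearman-Brown for n: n = 0.674(1 − 0.4985) / [0.4985(1 − 0.674)] = 2.0799
Required items = 2.0799 × 20 = 41.60, so 42 items.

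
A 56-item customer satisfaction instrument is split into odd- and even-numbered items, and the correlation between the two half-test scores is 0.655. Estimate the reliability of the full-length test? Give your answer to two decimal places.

0.79

The full test is twice the length of either half (n = 2).
r_full = 2(0.655) / (1 + 0.655)
       = 1.3100 / 1.6550 = 0.7915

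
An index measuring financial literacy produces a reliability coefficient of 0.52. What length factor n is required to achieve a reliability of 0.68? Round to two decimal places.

n = [0.68 × 0.48] / [0.52 × 0.32]
  = 0.3264 / 0.1664 = 1.9615

1.96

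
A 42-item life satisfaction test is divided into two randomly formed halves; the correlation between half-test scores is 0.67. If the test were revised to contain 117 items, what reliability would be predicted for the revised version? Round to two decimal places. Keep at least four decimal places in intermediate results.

0.92

First correct the split-half correlation to full-test reliability: r_full = 2 × 0.67 / (1 + 0.67) ≈ 0.8024
Then adjust to 117 items: n = 117/42 = 2.7857
r_new = n·r_full / (1 + (n − 1)·r_full) = 2.2352 / 2.4328 ≈ 0.9188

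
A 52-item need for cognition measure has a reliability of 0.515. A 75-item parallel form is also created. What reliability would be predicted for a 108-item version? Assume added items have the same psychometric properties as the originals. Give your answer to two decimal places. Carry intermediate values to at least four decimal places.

The 75-item form is not needed; work directly from the 52-item form with n = 108/52 = 2.0769.
r_{108} = n·r / (1 + (n − 1)·r) = 1.0696 / 1.5546 ≈ 0.6880

0.69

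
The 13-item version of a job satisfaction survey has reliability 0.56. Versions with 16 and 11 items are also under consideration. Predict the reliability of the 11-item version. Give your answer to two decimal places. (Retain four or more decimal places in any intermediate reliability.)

Only the ratio of lengths matters: n = 11/13 = 0.8462
r_{11} = n·r / (1 + (n − 1)·r) = 0.4739 / 0.9139 ≈ 0.5185

0.52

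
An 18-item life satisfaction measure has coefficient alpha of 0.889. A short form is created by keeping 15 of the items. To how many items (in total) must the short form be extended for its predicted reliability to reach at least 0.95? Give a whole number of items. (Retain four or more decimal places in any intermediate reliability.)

First, r for the 15-item form: n = 15/18 = 0.8333, so r_15 = 0.8333·0.889/(1 + (0.8333 − 1)·0.889) = 0.8697
Length factor from the short form to reach 0.95: n' = 0.95(1 − 0.8697) / [0.8697(1 − 0.95)] ≈ 2.8466
Items = 2.8466 × 15 ≈ 42.70 → 43

43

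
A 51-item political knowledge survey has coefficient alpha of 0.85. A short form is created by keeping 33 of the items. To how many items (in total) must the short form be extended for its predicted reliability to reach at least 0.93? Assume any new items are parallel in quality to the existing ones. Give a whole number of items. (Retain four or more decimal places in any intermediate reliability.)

120

Short-form reliability: n = 33/51 = 0.6471; r_33 = n·r/(1+(n−1)r) ≈ 0.7857
Length factor from the short form to reach 0.93: n' = 0.93(1 − 0.7857) / [0.7857(1 − 0.93)] ≈ 3.6237
Total items = 3.6237 × 33 = 119.58, rounded up to 120.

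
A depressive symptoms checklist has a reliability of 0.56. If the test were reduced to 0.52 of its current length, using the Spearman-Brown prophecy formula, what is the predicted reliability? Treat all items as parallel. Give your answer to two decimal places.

r_new = 0.52·0.56 / [1 + (0.52 − 1)·0.56]
r_new = 0.2912 / 0.7312 ≈ 0.3982

0.40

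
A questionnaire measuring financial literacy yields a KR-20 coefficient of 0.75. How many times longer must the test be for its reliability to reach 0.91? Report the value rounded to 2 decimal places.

3.37

Spearman-Brown solved for the length factor n:
n = r_target (1 − r_old) / [ r_old (1 − r_target) ]
n = 0.91(1 − 0.75) / [0.75(1 − 0.91)]
n = 0.2275 / 0.0675 ≈ 3.3704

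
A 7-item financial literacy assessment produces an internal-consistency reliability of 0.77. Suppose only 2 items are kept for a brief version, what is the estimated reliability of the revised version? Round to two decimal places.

Length ratio n = 2/7 = 0.2857
r_new = 0.2857·0.77 / [1 + (0.2857 − 1)·0.77]
     = 0.2200 / 0.4500 = 0.4889

0.49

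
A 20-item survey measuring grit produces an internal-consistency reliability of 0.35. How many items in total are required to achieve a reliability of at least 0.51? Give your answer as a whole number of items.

n = 0.51(1 − 0.35) / [0.35(1 − 0.51)]
  = 0.3315 / 0.1715 = 1.9329
1.9329 × 20 = 38.66 → 39 items

39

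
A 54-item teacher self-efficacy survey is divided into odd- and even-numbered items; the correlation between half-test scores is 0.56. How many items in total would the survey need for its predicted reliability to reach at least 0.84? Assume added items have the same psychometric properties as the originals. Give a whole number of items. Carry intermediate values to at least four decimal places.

r_full = 2(0.56)/(1 + 0.56) = 0.7179
Solve Spearman-Brown for n: n = 0.84(1 − 0.7179) / [0.7179(1 − 0.84)] = 2.0630
Required items = 2.0630 × 54 = 111.40, so 112 items.

112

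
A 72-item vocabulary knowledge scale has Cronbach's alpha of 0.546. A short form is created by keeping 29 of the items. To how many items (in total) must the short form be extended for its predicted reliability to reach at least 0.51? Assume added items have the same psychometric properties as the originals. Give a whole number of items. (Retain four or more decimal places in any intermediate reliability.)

Short-form reliability: n = 29/72 = 0.4028; r_29 = n·r/(1+(n−1)r) ≈ 0.3263
Length factor from the short form to reach 0.51: n' = 0.51(1 − 0.3263) / [0.3263(1 − 0.51)] ≈ 2.1489
Total items = 2.1489 × 29 = 62.32, rounded up to 63.

63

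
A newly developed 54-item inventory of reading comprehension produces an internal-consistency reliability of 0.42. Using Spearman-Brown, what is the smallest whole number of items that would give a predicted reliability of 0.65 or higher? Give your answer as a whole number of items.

Spearman-Brown solved for the length factor n:
n = r_target (1 − r_old) / [ r_old (1 − r_target) ]
n = 0.65 × (1 − 0.42) / [ 0.42 × (1 − 0.65) ]
n = 0.3770 / 0.1470 ≈ 2.5646
Items needed = n × 54 = 2.5646 × 54 ≈ 138.49 → round up to 139

139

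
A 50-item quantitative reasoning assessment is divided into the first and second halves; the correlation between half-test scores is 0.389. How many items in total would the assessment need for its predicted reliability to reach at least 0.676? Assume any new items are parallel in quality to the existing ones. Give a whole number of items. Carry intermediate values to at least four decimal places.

Corrected full-test reliability: r_full = 2 × 0.389 / (1 + 0.389) ≈ 0.5601
n = r_tgt(1 − r_full) / [r_full(1 − r_tgt)] = 0.676 × 0.4399 / (0.5601 × 0.324) ≈ 1.6387
Required items = 1.6387 × 50 = 81.94, so 82 items.

82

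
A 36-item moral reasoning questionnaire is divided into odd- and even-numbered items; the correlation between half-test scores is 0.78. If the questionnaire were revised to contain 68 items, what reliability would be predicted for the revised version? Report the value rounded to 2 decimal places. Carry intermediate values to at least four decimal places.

0.93

First correct the split-half correlation to full-test reliability: r_full = 2 × 0.78 / (1 + 0.78) ≈ 0.8764
Length factor from 36 to 68 items: n = 68/36 = 1.8889
r_new = n·r_full / (1 + (n − 1)·r_full) = 1.6554 / 1.7790 ≈ 0.9305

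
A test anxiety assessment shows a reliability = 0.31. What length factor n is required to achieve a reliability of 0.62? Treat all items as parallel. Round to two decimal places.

3.63

n = 0.62(1 − 0.31) / [0.31(1 − 0.62)]
n = 0.4278 / 0.1178 ≈ 3.6316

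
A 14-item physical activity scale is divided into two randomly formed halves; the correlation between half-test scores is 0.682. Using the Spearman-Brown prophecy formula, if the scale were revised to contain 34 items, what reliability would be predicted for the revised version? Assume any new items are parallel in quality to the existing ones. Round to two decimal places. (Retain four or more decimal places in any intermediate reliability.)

0.91

First correct the split-half correlation to full-test reliability: r_full = 2 × 0.682 / (1 + 0.682) ≈ 0.8109
Then adjust to 34 items: n = 34/14 = 2.4286
r_new = n·r_full / (1 + (n − 1)·r_full) = 1.9694 / 2.1585 ≈ 0.9124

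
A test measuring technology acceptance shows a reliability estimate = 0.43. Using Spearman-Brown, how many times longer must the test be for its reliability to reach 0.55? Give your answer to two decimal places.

1.62

n = 0.55 × (1 − 0.43) / [ 0.43 × (1 − 0.55) ]
  = 0.3135 / 0.1935 = 1.6202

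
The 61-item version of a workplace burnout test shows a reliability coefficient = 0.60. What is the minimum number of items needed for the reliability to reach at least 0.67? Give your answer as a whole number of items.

83

Spearman-Brown solved for the length factor n:
n = r*(1 − r) / [ r (1 − r*) ]
n = 0.67 × (1 − 0.60) / [ 0.60 × (1 − 0.67) ]
n = 0.2680 / 0.1980 ≈ 1.3535
1.3535 × 61 = 82.56 → 83 items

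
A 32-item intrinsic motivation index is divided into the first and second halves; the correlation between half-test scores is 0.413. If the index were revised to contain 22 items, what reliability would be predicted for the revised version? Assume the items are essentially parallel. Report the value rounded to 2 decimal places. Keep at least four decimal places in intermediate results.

0.49

Full-test reliability from the split-half r: r_full = 2(0.413)/(1 + 0.413) = 0.5846
Length factor from 32 to 22 items: n = 22/32 = 0.6875
r_new = n·r_full / (1 + (n − 1)·r_full) = 0.4019 / 0.8173 ≈ 0.4917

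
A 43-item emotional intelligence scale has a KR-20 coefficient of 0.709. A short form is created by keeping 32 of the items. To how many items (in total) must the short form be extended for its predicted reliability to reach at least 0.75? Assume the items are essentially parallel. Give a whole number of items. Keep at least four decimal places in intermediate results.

Short-form reliability: n = 32/43 = 0.7442; r_32 = n·r/(1+(n−1)r) ≈ 0.6445
Then solve for n' with r_old = 0.6445, r_target = 0.75: n' = 0.75(1 − 0.6445)/[0.6445(1 − 0.75)] = 1.6548
Total items = 1.6548 × 32 = 52.95, rounded up to 53.

53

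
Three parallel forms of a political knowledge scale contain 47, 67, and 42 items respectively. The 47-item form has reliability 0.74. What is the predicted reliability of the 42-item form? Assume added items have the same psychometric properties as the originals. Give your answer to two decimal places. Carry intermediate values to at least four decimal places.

The 67-item form is not needed; work directly from the 47-item form with n = 42/47 = 0.8936.
r_{42} = n·r / (1 + (n − 1)·r) = 0.6613 / 0.9213 ≈ 0.7178

0.72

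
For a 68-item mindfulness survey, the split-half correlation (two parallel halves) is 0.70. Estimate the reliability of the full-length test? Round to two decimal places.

Apply the Spearman-Brown correction with n = 2:
r_full = 2(0.70) / (1 + 0.70)
       = 1.4000 / 1.7000 = 0.8235

0.82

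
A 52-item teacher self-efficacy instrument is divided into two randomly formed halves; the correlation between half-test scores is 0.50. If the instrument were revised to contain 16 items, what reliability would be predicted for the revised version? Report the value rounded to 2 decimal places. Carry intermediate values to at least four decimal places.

0.38

Full-test reliability from the split-half r: r_full = 2(0.50)/(1 + 0.50) = 0.6667
Length factor from 52 to 16 items: n = 16/52 = 0.3077
r_new = n·r_full / (1 + (n − 1)·r_full) = 0.2051 / 0.5384 ≈ 0.3809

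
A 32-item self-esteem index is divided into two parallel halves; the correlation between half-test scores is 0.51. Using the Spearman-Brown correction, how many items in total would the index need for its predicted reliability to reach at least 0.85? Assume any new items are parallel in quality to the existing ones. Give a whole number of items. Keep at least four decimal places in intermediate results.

Corrected full-test reliability: r_full = 2 × 0.51 / (1 + 0.51) ≈ 0.6755
Solve Spearman-Brown for n: n = 0.85(1 − 0.6755) / [0.6755(1 − 0.85)] = 2.7222
Items = 2.7222 × 32 ≈ 87.11 → 88

88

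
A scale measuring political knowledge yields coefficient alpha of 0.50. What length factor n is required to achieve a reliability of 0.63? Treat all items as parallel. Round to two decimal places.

Invert Spearman-Brown to solve for n:
n = r*(1 − r) / [ r (1 − r*) ]
n = [0.63 × 0.50] / [0.50 × 0.37]
  = 0.3150 / 0.1850 = 1.7027

1.70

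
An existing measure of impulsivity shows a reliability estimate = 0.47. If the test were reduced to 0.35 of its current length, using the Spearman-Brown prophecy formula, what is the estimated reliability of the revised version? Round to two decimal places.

0.24

Spearman-Brown: r_new = n·r / (1 + (n − 1)·r)
r_new = 0.35·0.47 / [1 + (0.35 − 1)·0.47]
     = 0.1645 / 0.6945 = 0.2369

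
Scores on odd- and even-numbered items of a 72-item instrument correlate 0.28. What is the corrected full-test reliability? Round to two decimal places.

0.44

The full test is twice the length of either half (n = 2).
r_full = 2r_hh / (1 + r_hh) = 2 × 0.28 / (1 + 0.28)
r_full = 0.5600 / 1.2800 ≈ 0.4375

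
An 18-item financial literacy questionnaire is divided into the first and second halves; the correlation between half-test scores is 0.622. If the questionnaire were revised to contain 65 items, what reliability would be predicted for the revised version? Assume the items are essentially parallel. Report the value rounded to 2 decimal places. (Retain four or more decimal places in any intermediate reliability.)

Spearman-Brown correction (n = 2): r_full = 2·0.622/(1 + 0.622) = 0.7670
Then adjust to 65 items: n = 65/18 = 3.6111
r_new = n·r_full / (1 + (n − 1)·r_full) = 2.7697 / 3.0027 ≈ 0.9224

0.92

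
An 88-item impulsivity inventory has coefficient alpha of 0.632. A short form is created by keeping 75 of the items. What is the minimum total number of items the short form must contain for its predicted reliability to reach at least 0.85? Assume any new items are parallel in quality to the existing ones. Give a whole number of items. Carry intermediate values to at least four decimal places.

Short-form reliability: n = 75/88 = 0.8523; r_75 = n·r/(1+(n−1)r) ≈ 0.5941
Then solve for n' with r_old = 0.5941, r_target = 0.85: n' = 0.85(1 − 0.5941)/[0.5941(1 − 0.85)] = 3.8716
Items = 3.8716 × 75 ≈ 290.37 → 291

291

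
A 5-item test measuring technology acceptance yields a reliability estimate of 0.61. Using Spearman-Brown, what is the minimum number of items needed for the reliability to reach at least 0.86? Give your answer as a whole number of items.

20

n = [0.86 × 0.39] / [0.61 × 0.14]
n = 0.3354 / 0.0854 ≈ 3.9274
Items needed = n × 5 = 3.9274 × 5 ≈ 19.64 → round up to 20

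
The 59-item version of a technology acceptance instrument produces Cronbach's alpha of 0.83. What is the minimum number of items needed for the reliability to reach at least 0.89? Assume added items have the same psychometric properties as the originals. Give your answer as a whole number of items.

Invert Spearman-Brown to solve for n:
n = r_target (1 − r_old) / [ r_old (1 − r_target) ]
n = 0.89(1 − 0.83) / [0.83(1 − 0.89)]
  = 0.1513 / 0.0913 = 1.6572
Items needed = n × 59 = 1.6572 × 59 ≈ 97.77 → round up to 98

98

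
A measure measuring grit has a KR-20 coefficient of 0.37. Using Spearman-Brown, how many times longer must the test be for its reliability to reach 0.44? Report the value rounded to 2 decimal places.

n = [0.44 × 0.63] / [0.37 × 0.56]
  = 0.2772 / 0.2072 = 1.3378

1.34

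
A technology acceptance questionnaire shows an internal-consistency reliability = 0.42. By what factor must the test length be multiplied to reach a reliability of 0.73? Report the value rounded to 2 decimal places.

n = 0.73 × (1 − 0.42) / [ 0.42 × (1 − 0.73) ]
  = 0.4234 / 0.1134 = 3.7337

3.73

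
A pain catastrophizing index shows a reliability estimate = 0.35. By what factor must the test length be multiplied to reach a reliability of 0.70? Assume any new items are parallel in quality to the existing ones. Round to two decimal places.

Invert Spearman-Brown to solve for n:
n = r_target (1 − r_old) / [ r_old (1 − r_target) ]
n = [0.70 × 0.65] / [0.35 × 0.30]
n = 0.4550 / 0.1050 ≈ 4.3333

4.33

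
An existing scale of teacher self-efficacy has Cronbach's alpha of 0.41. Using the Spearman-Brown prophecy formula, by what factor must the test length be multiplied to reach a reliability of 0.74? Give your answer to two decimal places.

Invert Spearman-Brown to solve for n:
n = r*(1 − r) / [ r (1 − r*) ]
n = [0.74 × 0.59] / [0.41 × 0.26]
  = 0.4366 / 0.1066 = 4.0957

4.10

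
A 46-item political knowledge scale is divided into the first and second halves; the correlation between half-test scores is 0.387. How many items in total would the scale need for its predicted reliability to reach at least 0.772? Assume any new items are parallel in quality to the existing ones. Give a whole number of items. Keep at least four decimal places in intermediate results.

124

r_full = 2(0.387)/(1 + 0.387) = 0.5580
Solve Spearman-Brown for n: n = 0.772(1 − 0.5580) / [0.5580(1 − 0.772)] = 2.6821
Items = 2.6821 × 46 ≈ 123.38 → 124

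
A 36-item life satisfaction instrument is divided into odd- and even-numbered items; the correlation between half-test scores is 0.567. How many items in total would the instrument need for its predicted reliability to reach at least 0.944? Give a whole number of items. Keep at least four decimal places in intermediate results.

Corrected full-test reliability: r_full = 2 × 0.567 / (1 + 0.567) ≈ 0.7237
n = r_tgt(1 − r_full) / [r_full(1 − r_tgt)] = 0.944 × 0.2763 / (0.7237 × 0.056) ≈ 6.4359
Required items = 6.4359 × 36 = 231.69, so 232 items.

232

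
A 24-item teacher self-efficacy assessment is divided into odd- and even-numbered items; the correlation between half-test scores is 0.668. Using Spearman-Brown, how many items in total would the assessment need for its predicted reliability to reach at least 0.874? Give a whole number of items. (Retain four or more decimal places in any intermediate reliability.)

Corrected full-test reliability: r_full = 2 × 0.668 / (1 + 0.668) ≈ 0.8010
n = r_tgt(1 − r_full) / [r_full(1 − r_tgt)] = 0.874 × 0.1990 / (0.8010 × 0.126) ≈ 1.7233
Required items = 1.7233 × 24 = 41.36, so 42 items.

42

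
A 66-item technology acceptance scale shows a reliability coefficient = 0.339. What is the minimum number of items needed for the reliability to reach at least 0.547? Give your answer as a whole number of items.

156

n = 0.547 × (1 − 0.339) / [ 0.339 × (1 − 0.547) ]
  = 0.361567 / 0.153567 = 2.3545
Items needed = n × 66 = 2.3545 × 66 ≈ 155.40 → round up to 156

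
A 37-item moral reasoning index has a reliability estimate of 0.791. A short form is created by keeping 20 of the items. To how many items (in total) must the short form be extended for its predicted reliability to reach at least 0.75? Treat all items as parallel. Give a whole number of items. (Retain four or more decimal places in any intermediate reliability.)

Short-form reliability: n = 20/37 = 0.5405; r_20 = n·r/(1+(n−1)r) ≈ 0.6717
Length factor from the short form to reach 0.75: n' = 0.75(1 − 0.6717) / [0.6717(1 − 0.75)] ≈ 1.4663
Items = 1.4663 × 20 ≈ 29.33 → 30

30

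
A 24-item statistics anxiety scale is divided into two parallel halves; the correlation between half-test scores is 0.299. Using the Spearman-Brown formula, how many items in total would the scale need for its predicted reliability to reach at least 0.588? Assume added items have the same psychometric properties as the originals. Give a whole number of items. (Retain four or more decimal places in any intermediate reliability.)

41

Corrected full-test reliability: r_full = 2 × 0.299 / (1 + 0.299) ≈ 0.4604
Solve Spearman-Brown for n: n = 0.588(1 − 0.4604) / [0.4604(1 − 0.588)] = 1.6727
Required items = 1.6727 × 24 = 40.14, so 41 items.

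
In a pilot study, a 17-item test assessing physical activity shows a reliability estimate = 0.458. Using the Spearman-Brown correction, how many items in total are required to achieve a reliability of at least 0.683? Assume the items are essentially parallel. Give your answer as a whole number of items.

44

n = [0.683 × 0.542] / [0.458 × 0.317]
  = 0.370186 / 0.145186 = 2.5497
2.5497 × 17 = 43.34 → 44 items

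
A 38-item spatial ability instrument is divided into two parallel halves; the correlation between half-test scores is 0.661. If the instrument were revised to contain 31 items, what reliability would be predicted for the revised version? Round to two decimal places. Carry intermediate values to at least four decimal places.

Spearman-Brown correction (n = 2): r_full = 2·0.661/(1 + 0.661) = 0.7959
Length factor from 38 to 31 items: n = 31/38 = 0.8158
r_new = n·r_full / (1 + (n − 1)·r_full) = 0.6493 / 0.8534 ≈ 0.7608

0.76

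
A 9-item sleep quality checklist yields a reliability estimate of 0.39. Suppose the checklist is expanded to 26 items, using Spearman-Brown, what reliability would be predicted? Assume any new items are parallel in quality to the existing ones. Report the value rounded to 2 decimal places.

The new length is 26/9 = 2.8889 times the old.
Apply the Spearman-Brown prophecy formula, r' = nr / [1 + (n − 1)r]:
r_new = (2.8889 × 0.39) / (1 + (2.8889 − 1) × 0.39)
r_new = 1.1267 / 1.7367 ≈ 0.6488

0.65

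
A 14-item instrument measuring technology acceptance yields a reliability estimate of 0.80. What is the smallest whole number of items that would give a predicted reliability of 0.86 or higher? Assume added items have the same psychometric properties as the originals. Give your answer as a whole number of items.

n = 0.86(1 − 0.80) / [0.80(1 − 0.86)]
n = 0.1720 / 0.1120 ≈ 1.5357
1.5357 × 14 = 21.50 → 22 items

22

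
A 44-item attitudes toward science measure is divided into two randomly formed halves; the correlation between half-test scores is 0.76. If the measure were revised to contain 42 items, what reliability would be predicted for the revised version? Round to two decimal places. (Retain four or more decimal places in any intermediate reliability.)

0.86

Full-test reliability from the split-half r: r_full = 2(0.76)/(1 + 0.76) = 0.8636
Length factor from 44 to 42 items: n = 42/44 = 0.9545
r_new = n·r_full / (1 + (n − 1)·r_full) = 0.8243 / 0.9607 ≈ 0.8580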